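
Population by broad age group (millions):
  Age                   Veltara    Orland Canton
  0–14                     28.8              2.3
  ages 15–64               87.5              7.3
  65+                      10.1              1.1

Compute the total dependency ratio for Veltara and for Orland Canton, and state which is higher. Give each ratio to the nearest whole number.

Veltara: (28.8 + 10.1) / 87.5 × 100 = 38.9 / 87.5 × 100 = 44
Orland Canton: (2.3 + 1.1) / 7.3 × 100 = 3.4 / 7.3 × 100 = 47

Veltara: 44
Orland Canton: 47
Higher: Orland Canton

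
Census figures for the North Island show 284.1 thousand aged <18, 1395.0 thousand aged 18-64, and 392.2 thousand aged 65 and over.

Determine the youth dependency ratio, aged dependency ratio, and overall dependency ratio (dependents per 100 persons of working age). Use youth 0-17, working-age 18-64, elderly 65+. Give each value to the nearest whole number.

Youth dependency ratio: 20
Old-age dependency ratio: 28
Total dependency ratio: 48

Youth dependency ratio = 284.1 / 1395.0 × 100 = 20
Old-age dependency ratio = 392.2 / 1395.0 × 100 = 28
Total dependency ratio = (284.1 + 392.2) / 1395.0 × 100 = 676.3 / 1395.0 × 100 = 48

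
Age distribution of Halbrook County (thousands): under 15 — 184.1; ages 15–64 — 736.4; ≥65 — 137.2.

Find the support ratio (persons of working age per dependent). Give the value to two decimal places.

Support ratio: 2.29

Support ratio = 736.4 / (184.1 + 137.2) = 736.4 / 321.3 = 2.29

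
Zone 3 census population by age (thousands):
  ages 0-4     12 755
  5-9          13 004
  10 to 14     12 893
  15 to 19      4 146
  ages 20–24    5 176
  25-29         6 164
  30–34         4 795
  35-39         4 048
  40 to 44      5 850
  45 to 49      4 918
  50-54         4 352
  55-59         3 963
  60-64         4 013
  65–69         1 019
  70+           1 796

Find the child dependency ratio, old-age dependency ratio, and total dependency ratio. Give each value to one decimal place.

0–14: 12 755 + 13 004 + 12 893 = 38 652
15–64: 4 146 + 5 176 + 6 164 + 4 795 + 4 048 + 5 850 + 4 918 + 4 352 + 3 963 + 4 013 = 47 425
65+: 1 019 + 1 796 = 2 815
Youth dependency ratio = 38 652 / 47 425 × 100 = 81.5
Old-age dependency ratio = 2 815 / 47 425 × 100 = 5.9
Total dependency ratio = (38 652 + 2 815) / 47 425 × 100 = 41 467 / 47 425 × 100 = 87.4

Youth dependency ratio: 81.5
Old-age dependency ratio: 5.9
Total dependency ratio: 87.4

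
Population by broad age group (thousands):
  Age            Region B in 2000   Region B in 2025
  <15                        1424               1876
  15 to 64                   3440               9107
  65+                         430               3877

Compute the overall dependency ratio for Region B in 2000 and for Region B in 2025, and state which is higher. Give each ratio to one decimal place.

Region B in 2000: 53.9
Region B in 2025: 63.2
Higher: Region B in 2025

Region B in 2000: (1424 + 430) / 3440 × 100 = 1854 / 3440 × 100 = 53.9
Region B in 2025: (1876 + 3877) / 9107 × 100 = 5753 / 9107 × 100 = 63.2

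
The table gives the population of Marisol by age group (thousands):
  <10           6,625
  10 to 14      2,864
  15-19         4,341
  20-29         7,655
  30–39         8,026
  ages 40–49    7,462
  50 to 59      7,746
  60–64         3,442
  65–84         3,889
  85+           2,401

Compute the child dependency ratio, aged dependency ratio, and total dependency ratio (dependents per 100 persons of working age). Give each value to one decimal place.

Youth dependency ratio: 24.5
Old-age dependency ratio: 16.3
Total dependency ratio: 40.8

0–14: 6,625 + 2,864 = 9,489
15–64: 4,341 + 7,655 + 8,026 + 7,462 + 7,746 + 3,442 = 38,672
65+: 3,889 + 2,401 = 6,290
Youth dependency ratio = 9,489 / 38,672 × 100 = 24.5
Old-age dependency ratio = 6,290 / 38,672 × 100 = 16.3
Total dependency ratio = (9,489 + 6,290) / 38,672 × 100 = 15,779 / 38,672 × 100 = 40.8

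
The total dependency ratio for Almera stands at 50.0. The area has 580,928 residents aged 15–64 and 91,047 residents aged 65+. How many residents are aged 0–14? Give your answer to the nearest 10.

Total dependency ratio = (youth + elderly) / working-age × 100
50.0 = (Y + 91,047) / 580,928 × 100
⇒ 199,420

Aged 0–14: 199,420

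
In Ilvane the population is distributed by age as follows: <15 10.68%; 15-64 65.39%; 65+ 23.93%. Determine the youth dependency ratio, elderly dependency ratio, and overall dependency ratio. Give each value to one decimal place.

Youth dependency ratio = 10.68 / 65.39 × 100 = 16.3
Old-age dependency ratio = 23.93 / 65.39 × 100 = 36.6
Total dependency ratio = (10.68 + 23.93) / 65.39 × 100 = 34.61 / 65.39 × 100 = 52.9

Youth dependency ratio: 16.3
Old-age dependency ratio: 36.6
Total dependency ratio: 52.9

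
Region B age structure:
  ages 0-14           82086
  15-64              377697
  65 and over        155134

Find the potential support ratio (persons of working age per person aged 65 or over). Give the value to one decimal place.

Potential support ratio: 2.4

Potential support ratio = 377697 / 155134 = 2.4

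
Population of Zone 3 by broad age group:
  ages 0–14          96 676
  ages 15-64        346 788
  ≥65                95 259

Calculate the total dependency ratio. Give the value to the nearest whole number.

Total dependency ratio = (96 676 + 95 259) / 346 788 × 100 = 191 935 / 346 788 × 100 = 55

Total dependency ratio: 55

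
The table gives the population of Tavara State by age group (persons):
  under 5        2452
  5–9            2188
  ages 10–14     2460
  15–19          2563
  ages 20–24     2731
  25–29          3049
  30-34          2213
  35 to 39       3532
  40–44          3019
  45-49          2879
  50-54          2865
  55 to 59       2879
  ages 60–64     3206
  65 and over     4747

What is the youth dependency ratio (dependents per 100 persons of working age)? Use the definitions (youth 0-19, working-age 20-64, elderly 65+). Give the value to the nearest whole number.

0–19: 2452 + 2188 + 2460 + 2563 = 9663
20–64: 2731 + 3049 + 2213 + 3532 + 3019 + 2879 + 2865 + 2879 + 3206 = 26373
65+: 4747
Youth dependency ratio = 9663 / 26373 × 100 = 37

Youth dependency ratio: 37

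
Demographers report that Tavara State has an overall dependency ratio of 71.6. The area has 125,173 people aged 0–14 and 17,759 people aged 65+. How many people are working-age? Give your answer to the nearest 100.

Total dependency ratio = (youth + elderly) / working-age × 100
71.6 = (125,173 + 17,759) / W × 100
⇒ 199,600

Working-age: 199,600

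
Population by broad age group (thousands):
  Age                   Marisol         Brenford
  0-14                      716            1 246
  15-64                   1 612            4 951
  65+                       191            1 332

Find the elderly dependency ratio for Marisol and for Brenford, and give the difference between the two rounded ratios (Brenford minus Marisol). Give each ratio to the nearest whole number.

Marisol: 12
Brenford: 27
Difference: +15

Marisol: 191 / 1 612 × 100 = 12
Brenford: 1 332 / 4 951 × 100 = 27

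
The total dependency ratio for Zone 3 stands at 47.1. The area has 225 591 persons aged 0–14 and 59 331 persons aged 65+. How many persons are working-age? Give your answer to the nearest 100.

Total dependency ratio = (youth + elderly) / working-age × 100
47.1 = (225 591 + 59 331) / W × 100
⇒ 604 900

Working-age: 604 900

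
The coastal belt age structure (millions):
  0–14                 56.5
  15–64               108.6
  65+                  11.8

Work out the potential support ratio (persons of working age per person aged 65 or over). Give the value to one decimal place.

Potential support ratio = 108.6 / 11.8 = 9.2

Potential support ratio: 9.2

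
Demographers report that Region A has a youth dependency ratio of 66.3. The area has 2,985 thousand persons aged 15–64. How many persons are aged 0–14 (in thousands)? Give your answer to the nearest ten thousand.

Youth dependency ratio = youth / working-age × 100
66.3 = Y / 2,985 × 100
⇒ 1,980

Aged 0–14: 1,980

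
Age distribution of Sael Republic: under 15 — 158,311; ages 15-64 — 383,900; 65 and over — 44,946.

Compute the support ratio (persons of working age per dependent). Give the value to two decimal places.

Support ratio: 1.89

Support ratio = 383,900 / (158,311 + 44,946) = 383,900 / 203,257 = 1.89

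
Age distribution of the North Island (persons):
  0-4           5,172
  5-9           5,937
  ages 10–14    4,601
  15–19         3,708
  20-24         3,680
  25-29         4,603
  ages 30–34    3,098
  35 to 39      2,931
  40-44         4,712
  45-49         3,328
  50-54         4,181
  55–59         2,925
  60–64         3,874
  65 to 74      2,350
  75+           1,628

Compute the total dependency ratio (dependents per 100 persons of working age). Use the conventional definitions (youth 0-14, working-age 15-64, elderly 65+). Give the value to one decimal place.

0–14: 5,172 + 5,937 + 4,601 = 15,710
15–64: 3,708 + 3,680 + 4,603 + 3,098 + 2,931 + 4,712 + 3,328 + 4,181 + 2,925 + 3,874 = 37,040
65+: 2,350 + 1,628 = 3,978
Total dependency ratio = (15,710 + 3,978) / 37,040 × 100 = 19,688 / 37,040 × 100 = 53.2

Total dependency ratio: 53.2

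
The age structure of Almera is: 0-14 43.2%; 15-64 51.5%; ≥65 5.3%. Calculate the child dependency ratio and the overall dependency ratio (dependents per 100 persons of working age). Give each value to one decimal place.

Youth dependency ratio = 43.2 / 51.5 × 100 = 83.9
Total dependency ratio = (43.2 + 5.3) / 51.5 × 100 = 48.5 / 51.5 × 100 = 94.2

Youth dependency ratio: 83.9
Total dependency ratio: 94.2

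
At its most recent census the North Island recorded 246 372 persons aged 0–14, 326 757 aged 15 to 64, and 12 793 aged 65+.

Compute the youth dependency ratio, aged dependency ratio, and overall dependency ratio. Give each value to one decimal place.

Youth dependency ratio: 75.4
Old-age dependency ratio: 3.9
Total dependency ratio: 79.3

Youth dependency ratio = 246 372 / 326 757 × 100 = 75.4
Old-age dependency ratio = 12 793 / 326 757 × 100 = 3.9
Total dependency ratio = (246 372 + 12 793) / 326 757 × 100 = 259 165 / 326 757 × 100 = 79.3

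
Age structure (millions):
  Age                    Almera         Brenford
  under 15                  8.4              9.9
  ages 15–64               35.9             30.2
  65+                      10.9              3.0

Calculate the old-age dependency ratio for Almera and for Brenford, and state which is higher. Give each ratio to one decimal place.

Almera: 10.9 / 35.9 × 100 = 30.4
Brenford: 3.0 / 30.2 × 100 = 9.9

Almera: 30.4
Brenford: 9.9
Higher: Almera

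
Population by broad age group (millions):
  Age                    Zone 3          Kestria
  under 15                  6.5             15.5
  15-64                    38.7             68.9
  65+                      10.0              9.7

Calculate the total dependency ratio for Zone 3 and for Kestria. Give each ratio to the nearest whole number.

Zone 3: 43
Kestria: 37

Zone 3: (6.5 + 10.0) / 38.7 × 100 = 16.5 / 38.7 × 100 = 43
Kestria: (15.5 + 9.7) / 68.9 × 100 = 25.2 / 68.9 × 100 = 37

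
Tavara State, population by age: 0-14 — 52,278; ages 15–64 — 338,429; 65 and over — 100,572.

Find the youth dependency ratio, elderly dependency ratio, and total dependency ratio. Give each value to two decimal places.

Youth dependency ratio = 52,278 / 338,429 × 100 = 15.45
Old-age dependency ratio = 100,572 / 338,429 × 100 = 29.72
Total dependency ratio = (52,278 + 100,572) / 338,429 × 100 = 152,850 / 338,429 × 100 = 45.16

Youth dependency ratio: 15.45
Old-age dependency ratio: 29.72
Total dependency ratio: 45.16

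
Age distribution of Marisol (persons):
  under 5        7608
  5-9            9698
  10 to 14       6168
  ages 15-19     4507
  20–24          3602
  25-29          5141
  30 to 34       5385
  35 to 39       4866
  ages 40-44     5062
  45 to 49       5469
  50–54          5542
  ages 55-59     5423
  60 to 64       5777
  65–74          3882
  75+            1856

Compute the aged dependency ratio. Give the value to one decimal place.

Old-age dependency ratio: 11.3

0–14: 7608 + 9698 + 6168 = 23474
15–64: 4507 + 3602 + 5141 + 5385 + 4866 + 5062 + 5469 + 5542 + 5423 + 5777 = 50774
65+: 3882 + 1856 = 5738
Old-age dependency ratio = 5738 / 50774 × 100 = 11.3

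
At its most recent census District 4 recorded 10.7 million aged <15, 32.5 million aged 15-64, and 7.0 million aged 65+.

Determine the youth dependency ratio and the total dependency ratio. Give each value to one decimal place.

Youth dependency ratio: 32.9
Total dependency ratio: 54.5

Youth dependency ratio = 10.7 / 32.5 × 100 = 32.9
Total dependency ratio = (10.7 + 7.0) / 32.5 × 100 = 17.7 / 32.5 × 100 = 54.5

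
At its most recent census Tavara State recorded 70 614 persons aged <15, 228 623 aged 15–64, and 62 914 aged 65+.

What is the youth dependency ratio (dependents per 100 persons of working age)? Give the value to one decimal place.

Youth dependency ratio = 70 614 / 228 623 × 100 = 30.9

Youth dependency ratio: 30.9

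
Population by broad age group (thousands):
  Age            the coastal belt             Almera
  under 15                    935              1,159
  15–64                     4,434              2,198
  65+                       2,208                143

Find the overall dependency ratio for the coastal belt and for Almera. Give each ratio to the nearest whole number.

the coastal belt: 71
Almera: 59

the coastal belt: (935 + 2,208) / 4,434 × 100 = 3,143 / 4,434 × 100 = 71
Almera: (1,159 + 143) / 2,198 × 100 = 1,302 / 2,198 × 100 = 59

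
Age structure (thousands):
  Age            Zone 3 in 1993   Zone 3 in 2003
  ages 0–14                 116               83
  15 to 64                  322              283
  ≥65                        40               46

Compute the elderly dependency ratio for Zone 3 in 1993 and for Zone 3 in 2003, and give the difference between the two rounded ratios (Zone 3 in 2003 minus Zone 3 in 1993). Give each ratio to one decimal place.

Zone 3 in 1993: 40 / 322 × 100 = 12.4
Zone 3 in 2003: 46 / 283 × 100 = 16.3

Zone 3 in 1993: 12.4
Zone 3 in 2003: 16.3
Difference: +3.9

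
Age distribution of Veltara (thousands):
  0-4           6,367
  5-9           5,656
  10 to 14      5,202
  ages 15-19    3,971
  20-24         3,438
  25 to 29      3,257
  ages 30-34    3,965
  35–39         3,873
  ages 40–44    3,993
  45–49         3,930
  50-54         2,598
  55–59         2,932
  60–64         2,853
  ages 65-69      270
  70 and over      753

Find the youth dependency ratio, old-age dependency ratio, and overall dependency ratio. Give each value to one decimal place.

0–14: 6,367 + 5,656 + 5,202 = 17,225
15–64: 3,971 + 3,438 + 3,257 + 3,965 + 3,873 + 3,993 + 3,930 + 2,598 + 2,932 + 2,853 = 34,810
65+: 270 + 753 = 1,023
Youth dependency ratio = 17,225 / 34,810 × 100 = 49.5
Old-age dependency ratio = 1,023 / 34,810 × 100 = 2.9
Total dependency ratio = (17,225 + 1,023) / 34,810 × 100 = 18,248 / 34,810 × 100 = 52.4

Youth dependency ratio: 49.5
Old-age dependency ratio: 2.9
Total dependency ratio: 52.4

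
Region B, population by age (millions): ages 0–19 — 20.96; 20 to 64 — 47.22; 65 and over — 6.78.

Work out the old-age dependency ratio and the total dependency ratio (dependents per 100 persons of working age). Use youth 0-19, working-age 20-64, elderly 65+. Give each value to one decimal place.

Old-age dependency ratio = 6.78 / 47.22 × 100 = 14.4
Total dependency ratio = (20.96 + 6.78) / 47.22 × 100 = 27.74 / 47.22 × 100 = 58.7

Old-age dependency ratio: 14.4
Total dependency ratio: 58.7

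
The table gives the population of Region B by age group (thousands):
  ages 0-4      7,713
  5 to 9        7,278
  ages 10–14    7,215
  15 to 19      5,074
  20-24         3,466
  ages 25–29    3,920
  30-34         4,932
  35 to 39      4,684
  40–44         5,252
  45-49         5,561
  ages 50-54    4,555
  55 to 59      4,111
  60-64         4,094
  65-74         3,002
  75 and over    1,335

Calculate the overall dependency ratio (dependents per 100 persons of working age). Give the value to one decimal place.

Total dependency ratio: 58.1

0–14: 7,713 + 7,278 + 7,215 = 22,206
15–64: 5,074 + 3,466 + 3,920 + 4,932 + 4,684 + 5,252 + 5,561 + 4,555 + 4,111 + 4,094 = 45,649
65+: 3,002 + 1,335 = 4,337
Total dependency ratio = (22,206 + 4,337) / 45,649 × 100 = 26,543 / 45,649 × 100 = 58.1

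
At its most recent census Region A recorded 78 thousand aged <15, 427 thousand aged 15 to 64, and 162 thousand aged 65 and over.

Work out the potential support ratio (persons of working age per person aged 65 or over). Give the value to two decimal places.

Potential support ratio: 2.64

Potential support ratio = 427 / 162 = 2.64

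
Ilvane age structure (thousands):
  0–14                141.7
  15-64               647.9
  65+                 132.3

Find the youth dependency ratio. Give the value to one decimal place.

Youth dependency ratio: 21.9

Youth dependency ratio = 141.7 / 647.9 × 100 = 21.9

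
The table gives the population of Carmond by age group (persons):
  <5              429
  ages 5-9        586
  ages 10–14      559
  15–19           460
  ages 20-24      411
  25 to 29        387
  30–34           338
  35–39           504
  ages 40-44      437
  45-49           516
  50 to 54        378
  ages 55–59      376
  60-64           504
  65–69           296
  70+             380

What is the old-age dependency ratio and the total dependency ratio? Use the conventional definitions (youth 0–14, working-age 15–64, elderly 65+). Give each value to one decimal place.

Old-age dependency ratio: 15.7
Total dependency ratio: 52.2

0–14: 429 + 586 + 559 = 1574
15–64: 460 + 411 + 387 + 338 + 504 + 437 + 516 + 378 + 376 + 504 = 4311
65+: 296 + 380 = 676
Old-age dependency ratio = 676 / 4311 × 100 = 15.7
Total dependency ratio = (1574 + 676) / 4311 × 100 = 2250 / 4311 × 100 = 52.2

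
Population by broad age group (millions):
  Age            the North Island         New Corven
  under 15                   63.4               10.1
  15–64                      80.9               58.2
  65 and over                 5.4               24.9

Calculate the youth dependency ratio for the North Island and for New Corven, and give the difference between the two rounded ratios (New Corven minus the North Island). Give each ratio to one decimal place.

the North Island: 63.4 / 80.9 × 100 = 78.4
New Corven: 10.1 / 58.2 × 100 = 17.4

the North Island: 78.4
New Corven: 17.4
Difference: -61.0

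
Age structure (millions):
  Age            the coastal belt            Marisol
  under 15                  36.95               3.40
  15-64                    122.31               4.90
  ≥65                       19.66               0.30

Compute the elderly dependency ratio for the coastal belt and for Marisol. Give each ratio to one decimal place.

the coastal belt: 16.1
Marisol: 6.1

the coastal belt: 19.66 / 122.31 × 100 = 16.1
Marisol: 0.30 / 4.90 × 100 = 6.1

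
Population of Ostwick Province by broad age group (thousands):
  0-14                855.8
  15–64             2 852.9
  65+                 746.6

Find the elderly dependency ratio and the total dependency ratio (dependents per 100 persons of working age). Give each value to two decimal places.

Old-age dependency ratio = 746.6 / 2 852.9 × 100 = 26.17
Total dependency ratio = (855.8 + 746.6) / 2 852.9 × 100 = 1 602.4 / 2 852.9 × 100 = 56.17

Old-age dependency ratio: 26.17
Total dependency ratio: 56.17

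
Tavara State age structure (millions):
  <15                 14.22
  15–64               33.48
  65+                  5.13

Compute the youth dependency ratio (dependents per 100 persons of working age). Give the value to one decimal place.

Youth dependency ratio: 42.5

Youth dependency ratio = 14.22 / 33.48 × 100 = 42.5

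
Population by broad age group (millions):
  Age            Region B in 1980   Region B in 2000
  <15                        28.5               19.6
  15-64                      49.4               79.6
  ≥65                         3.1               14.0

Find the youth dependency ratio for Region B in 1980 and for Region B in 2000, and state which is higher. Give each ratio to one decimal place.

Region B in 1980: 57.7
Region B in 2000: 24.6
Higher: Region B in 1980

Region B in 1980: 28.5 / 49.4 × 100 = 57.7
Region B in 2000: 19.6 / 79.6 × 100 = 24.6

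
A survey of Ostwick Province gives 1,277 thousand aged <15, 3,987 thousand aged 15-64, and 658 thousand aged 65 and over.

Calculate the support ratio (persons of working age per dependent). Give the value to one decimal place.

Support ratio: 2.1

Support ratio = 3,987 / (1,277 + 658) = 3,987 / 1,935 = 2.1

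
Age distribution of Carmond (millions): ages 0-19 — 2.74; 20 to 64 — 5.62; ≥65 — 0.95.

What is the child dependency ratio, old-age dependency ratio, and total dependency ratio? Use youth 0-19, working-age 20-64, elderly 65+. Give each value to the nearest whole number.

Youth dependency ratio: 49
Old-age dependency ratio: 17
Total dependency ratio: 66

Youth dependency ratio = 2.74 / 5.62 × 100 = 49
Old-age dependency ratio = 0.95 / 5.62 × 100 = 17
Total dependency ratio = (2.74 + 0.95) / 5.62 × 100 = 3.69 / 5.62 × 100 = 66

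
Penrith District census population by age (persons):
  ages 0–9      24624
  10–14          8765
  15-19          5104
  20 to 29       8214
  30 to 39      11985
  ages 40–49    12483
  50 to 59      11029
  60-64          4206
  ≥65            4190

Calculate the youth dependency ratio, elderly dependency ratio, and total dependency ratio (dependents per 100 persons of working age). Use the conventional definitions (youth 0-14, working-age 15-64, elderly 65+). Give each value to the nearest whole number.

0–14: 24624 + 8765 = 33389
15–64: 5104 + 8214 + 11985 + 12483 + 11029 + 4206 = 53021
65+: 4190
Youth dependency ratio = 33389 / 53021 × 100 = 63
Old-age dependency ratio = 4190 / 53021 × 100 = 8
Total dependency ratio = (33389 + 4190) / 53021 × 100 = 37579 / 53021 × 100 = 71

Youth dependency ratio: 63
Old-age dependency ratio: 8
Total dependency ratio: 71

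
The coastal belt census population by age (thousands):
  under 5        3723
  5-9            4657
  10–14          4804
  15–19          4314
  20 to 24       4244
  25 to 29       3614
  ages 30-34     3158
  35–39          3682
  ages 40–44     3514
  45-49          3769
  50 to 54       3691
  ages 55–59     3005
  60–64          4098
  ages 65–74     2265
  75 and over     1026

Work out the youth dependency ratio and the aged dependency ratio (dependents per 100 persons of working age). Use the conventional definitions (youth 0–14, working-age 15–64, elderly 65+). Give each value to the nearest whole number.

0–14: 3723 + 4657 + 4804 = 13184
15–64: 4314 + 4244 + 3614 + 3158 + 3682 + 3514 + 3769 + 3691 + 3005 + 4098 = 37089
65+: 2265 + 1026 = 3291
Youth dependency ratio = 13184 / 37089 × 100 = 36
Old-age dependency ratio = 3291 / 37089 × 100 = 9

Youth dependency ratio: 36
Old-age dependency ratio: 9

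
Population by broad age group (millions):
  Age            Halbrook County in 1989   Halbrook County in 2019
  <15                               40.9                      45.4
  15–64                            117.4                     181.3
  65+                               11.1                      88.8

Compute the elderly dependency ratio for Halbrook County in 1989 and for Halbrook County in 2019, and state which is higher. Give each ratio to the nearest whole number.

Halbrook County in 1989: 9
Halbrook County in 2019: 49
Higher: Halbrook County in 2019

Halbrook County in 1989: 11.1 / 117.4 × 100 = 9
Halbrook County in 2019: 88.8 / 181.3 × 100 = 49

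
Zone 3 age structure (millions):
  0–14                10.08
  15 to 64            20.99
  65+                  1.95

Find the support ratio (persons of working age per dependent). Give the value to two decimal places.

Support ratio: 1.74

Support ratio = 20.99 / (10.08 + 1.95) = 20.99 / 12.03 = 1.74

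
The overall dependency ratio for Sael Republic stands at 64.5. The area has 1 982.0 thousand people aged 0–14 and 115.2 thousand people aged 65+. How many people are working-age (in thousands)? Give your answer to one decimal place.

Total dependency ratio = (youth + elderly) / working-age × 100
64.5 = (1 982.0 + 115.2) / W × 100
⇒ 3 251.5

Working-age: 3 251.5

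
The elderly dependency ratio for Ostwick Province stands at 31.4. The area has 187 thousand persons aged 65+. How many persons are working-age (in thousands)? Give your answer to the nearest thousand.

Working-age: 596

Old-age dependency ratio = elderly / working-age × 100
31.4 = 187 / W × 100
⇒ 596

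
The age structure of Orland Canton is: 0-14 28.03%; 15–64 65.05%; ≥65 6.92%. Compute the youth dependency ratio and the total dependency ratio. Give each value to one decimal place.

Youth dependency ratio: 43.1
Total dependency ratio: 53.7

Youth dependency ratio = 28.03 / 65.05 × 100 = 43.1
Total dependency ratio = (28.03 + 6.92) / 65.05 × 100 = 34.95 / 65.05 × 100 = 53.7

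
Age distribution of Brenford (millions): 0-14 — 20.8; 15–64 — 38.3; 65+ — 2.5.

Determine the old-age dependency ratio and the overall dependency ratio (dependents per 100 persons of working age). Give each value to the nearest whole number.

Old-age dependency ratio = 2.5 / 38.3 × 100 = 7
Total dependency ratio = (20.8 + 2.5) / 38.3 × 100 = 23.3 / 38.3 × 100 = 61

Old-age dependency ratio: 7
Total dependency ratio: 61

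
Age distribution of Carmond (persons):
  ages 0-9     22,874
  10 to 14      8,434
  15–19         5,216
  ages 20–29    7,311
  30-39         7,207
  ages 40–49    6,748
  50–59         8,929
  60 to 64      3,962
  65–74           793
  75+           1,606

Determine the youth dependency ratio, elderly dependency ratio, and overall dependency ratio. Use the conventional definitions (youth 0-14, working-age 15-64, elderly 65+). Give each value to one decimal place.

Youth dependency ratio: 79.5
Old-age dependency ratio: 6.1
Total dependency ratio: 85.6

0–14: 22,874 + 8,434 = 31,308
15–64: 5,216 + 7,311 + 7,207 + 6,748 + 8,929 + 3,962 = 39,373
65+: 793 + 1,606 = 2,399
Youth dependency ratio = 31,308 / 39,373 × 100 = 79.5
Old-age dependency ratio = 2,399 / 39,373 × 100 = 6.1
Total dependency ratio = (31,308 + 2,399) / 39,373 × 100 = 33,707 / 39,373 × 100 = 85.6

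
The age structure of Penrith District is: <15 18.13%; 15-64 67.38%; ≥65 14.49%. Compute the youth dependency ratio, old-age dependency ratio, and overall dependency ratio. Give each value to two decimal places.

Youth dependency ratio = 18.13 / 67.38 × 100 = 26.91
Old-age dependency ratio = 14.49 / 67.38 × 100 = 21.50
Total dependency ratio = (18.13 + 14.49) / 67.38 × 100 = 32.62 / 67.38 × 100 = 48.41

Youth dependency ratio: 26.91
Old-age dependency ratio: 21.50
Total dependency ratio: 48.41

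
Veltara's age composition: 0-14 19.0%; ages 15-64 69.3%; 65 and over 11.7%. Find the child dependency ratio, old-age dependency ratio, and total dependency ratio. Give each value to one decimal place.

Youth dependency ratio: 27.4
Old-age dependency ratio: 16.9
Total dependency ratio: 44.3

Youth dependency ratio = 19.0 / 69.3 × 100 = 27.4
Old-age dependency ratio = 11.7 / 69.3 × 100 = 16.9
Total dependency ratio = (19.0 + 11.7) / 69.3 × 100 = 30.7 / 69.3 × 100 = 44.3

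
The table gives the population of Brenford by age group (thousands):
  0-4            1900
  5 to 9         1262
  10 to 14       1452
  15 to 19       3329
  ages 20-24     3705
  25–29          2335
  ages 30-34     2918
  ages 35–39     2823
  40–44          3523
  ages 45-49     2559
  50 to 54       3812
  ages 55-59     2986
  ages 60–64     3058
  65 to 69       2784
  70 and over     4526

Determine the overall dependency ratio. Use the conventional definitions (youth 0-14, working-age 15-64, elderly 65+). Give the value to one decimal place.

0–14: 1900 + 1262 + 1452 = 4614
15–64: 3329 + 3705 + 2335 + 2918 + 2823 + 3523 + 2559 + 3812 + 2986 + 3058 = 31048
65+: 2784 + 4526 = 7310
Total dependency ratio = (4614 + 7310) / 31048 × 100 = 11924 / 31048 × 100 = 38.4

Total dependency ratio: 38.4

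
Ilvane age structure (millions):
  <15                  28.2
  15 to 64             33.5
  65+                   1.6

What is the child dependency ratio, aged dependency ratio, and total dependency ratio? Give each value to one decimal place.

Youth dependency ratio = 28.2 / 33.5 × 100 = 84.2
Old-age dependency ratio = 1.6 / 33.5 × 100 = 4.8
Total dependency ratio = (28.2 + 1.6) / 33.5 × 100 = 29.8 / 33.5 × 100 = 89.0

Youth dependency ratio: 84.2
Old-age dependency ratio: 4.8
Total dependency ratio: 89.0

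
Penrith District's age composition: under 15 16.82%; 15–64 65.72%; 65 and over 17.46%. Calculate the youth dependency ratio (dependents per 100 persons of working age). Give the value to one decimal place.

Youth dependency ratio: 25.6

Youth dependency ratio = 16.82 / 65.72 × 100 = 25.6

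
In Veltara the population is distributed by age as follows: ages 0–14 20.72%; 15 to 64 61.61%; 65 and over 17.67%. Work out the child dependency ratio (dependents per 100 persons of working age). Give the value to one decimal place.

Youth dependency ratio: 33.6

Youth dependency ratio = 20.72 / 61.61 × 100 = 33.6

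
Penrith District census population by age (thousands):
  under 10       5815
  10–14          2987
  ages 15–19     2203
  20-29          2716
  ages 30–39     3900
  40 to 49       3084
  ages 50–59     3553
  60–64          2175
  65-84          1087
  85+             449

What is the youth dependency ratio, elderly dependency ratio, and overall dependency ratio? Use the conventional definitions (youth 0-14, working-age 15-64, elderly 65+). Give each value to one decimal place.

0–14: 5815 + 2987 = 8802
15–64: 2203 + 2716 + 3900 + 3084 + 3553 + 2175 = 17631
65+: 1087 + 449 = 1536
Youth dependency ratio = 8802 / 17631 × 100 = 49.9
Old-age dependency ratio = 1536 / 17631 × 100 = 8.7
Total dependency ratio = (8802 + 1536) / 17631 × 100 = 10338 / 17631 × 100 = 58.6

Youth dependency ratio: 49.9
Old-age dependency ratio: 8.7
Total dependency ratio: 58.6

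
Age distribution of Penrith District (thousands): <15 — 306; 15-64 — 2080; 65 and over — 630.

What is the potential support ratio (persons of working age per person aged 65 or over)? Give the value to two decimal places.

Potential support ratio = 2080 / 630 = 3.30

Potential support ratio: 3.30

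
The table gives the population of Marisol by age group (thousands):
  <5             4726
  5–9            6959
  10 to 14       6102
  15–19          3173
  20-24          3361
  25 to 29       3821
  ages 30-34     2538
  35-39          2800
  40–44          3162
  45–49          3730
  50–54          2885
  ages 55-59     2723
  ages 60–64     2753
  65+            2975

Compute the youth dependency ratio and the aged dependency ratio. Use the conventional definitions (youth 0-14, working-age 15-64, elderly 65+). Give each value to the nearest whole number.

Youth dependency ratio: 57
Old-age dependency ratio: 10

0–14: 4726 + 6959 + 6102 = 17787
15–64: 3173 + 3361 + 3821 + 2538 + 2800 + 3162 + 3730 + 2885 + 2723 + 2753 = 30946
65+: 2975
Youth dependency ratio = 17787 / 30946 × 100 = 57
Old-age dependency ratio = 2975 / 30946 × 100 = 10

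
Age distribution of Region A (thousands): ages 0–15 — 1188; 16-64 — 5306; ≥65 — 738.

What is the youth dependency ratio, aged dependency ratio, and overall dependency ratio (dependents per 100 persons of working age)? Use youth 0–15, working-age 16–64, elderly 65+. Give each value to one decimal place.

Youth dependency ratio: 22.4
Old-age dependency ratio: 13.9
Total dependency ratio: 36.3

Youth dependency ratio = 1188 / 5306 × 100 = 22.4
Old-age dependency ratio = 738 / 5306 × 100 = 13.9
Total dependency ratio = (1188 + 738) / 5306 × 100 = 1926 / 5306 × 100 = 36.3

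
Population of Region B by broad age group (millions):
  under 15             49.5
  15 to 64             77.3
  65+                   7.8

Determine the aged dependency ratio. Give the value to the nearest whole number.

Old-age dependency ratio = 7.8 / 77.3 × 100 = 10

Old-age dependency ratio: 10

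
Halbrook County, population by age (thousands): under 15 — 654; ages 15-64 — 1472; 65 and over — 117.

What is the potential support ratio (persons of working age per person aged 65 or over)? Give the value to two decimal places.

Potential support ratio: 12.58

Potential support ratio = 1472 / 117 = 12.58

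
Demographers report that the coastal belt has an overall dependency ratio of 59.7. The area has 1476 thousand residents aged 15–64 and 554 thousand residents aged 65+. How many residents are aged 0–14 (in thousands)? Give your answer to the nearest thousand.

Total dependency ratio = (youth + elderly) / working-age × 100
59.7 = (Y + 554) / 1476 × 100
⇒ 327

Aged 0–14: 327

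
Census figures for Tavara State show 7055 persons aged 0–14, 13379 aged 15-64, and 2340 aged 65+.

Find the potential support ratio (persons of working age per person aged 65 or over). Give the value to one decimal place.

Potential support ratio: 5.7

Potential support ratio = 13379 / 2340 = 5.7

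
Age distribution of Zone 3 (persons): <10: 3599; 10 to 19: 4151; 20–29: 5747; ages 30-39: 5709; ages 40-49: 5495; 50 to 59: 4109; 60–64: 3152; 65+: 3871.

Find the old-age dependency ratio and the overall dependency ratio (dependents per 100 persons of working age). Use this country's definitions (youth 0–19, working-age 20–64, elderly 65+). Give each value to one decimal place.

0–19: 3599 + 4151 = 7750
20–64: 5747 + 5709 + 5495 + 4109 + 3152 = 24212
65+: 3871
Old-age dependency ratio = 3871 / 24212 × 100 = 16.0
Total dependency ratio = (7750 + 3871) / 24212 × 100 = 11621 / 24212 × 100 = 48.0

Old-age dependency ratio: 16.0
Total dependency ratio: 48.0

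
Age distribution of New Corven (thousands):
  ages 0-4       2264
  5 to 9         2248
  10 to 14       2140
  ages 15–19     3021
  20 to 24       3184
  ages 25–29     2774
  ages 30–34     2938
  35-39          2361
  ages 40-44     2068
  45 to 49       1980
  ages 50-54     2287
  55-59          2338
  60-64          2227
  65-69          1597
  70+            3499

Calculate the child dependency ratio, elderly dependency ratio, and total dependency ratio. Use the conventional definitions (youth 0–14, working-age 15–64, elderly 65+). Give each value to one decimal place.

0–14: 2264 + 2248 + 2140 = 6652
15–64: 3021 + 3184 + 2774 + 2938 + 2361 + 2068 + 1980 + 2287 + 2338 + 2227 = 25178
65+: 1597 + 3499 = 5096
Youth dependency ratio = 6652 / 25178 × 100 = 26.4
Old-age dependency ratio = 5096 / 25178 × 100 = 20.2
Total dependency ratio = (6652 + 5096) / 25178 × 100 = 11748 / 25178 × 100 = 46.7

Youth dependency ratio: 26.4
Old-age dependency ratio: 20.2
Total dependency ratio: 46.7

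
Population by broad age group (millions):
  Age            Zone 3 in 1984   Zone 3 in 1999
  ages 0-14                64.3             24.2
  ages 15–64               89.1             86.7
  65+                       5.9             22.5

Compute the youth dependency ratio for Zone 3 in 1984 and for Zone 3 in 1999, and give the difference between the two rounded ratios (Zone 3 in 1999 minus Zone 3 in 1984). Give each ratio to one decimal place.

Zone 3 in 1984: 64.3 / 89.1 × 100 = 72.2
Zone 3 in 1999: 24.2 / 86.7 × 100 = 27.9

Zone 3 in 1984: 72.2
Zone 3 in 1999: 27.9
Difference: -44.3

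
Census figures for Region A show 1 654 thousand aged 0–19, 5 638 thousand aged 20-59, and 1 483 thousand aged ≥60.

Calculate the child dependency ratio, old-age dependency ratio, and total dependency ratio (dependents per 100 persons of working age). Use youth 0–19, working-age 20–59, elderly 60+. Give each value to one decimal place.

Youth dependency ratio = 1 654 / 5 638 × 100 = 29.3
Old-age dependency ratio = 1 483 / 5 638 × 100 = 26.3
Total dependency ratio = (1 654 + 1 483) / 5 638 × 100 = 3 137 / 5 638 × 100 = 55.6

Youth dependency ratio: 29.3
Old-age dependency ratio: 26.3
Total dependency ratio: 55.6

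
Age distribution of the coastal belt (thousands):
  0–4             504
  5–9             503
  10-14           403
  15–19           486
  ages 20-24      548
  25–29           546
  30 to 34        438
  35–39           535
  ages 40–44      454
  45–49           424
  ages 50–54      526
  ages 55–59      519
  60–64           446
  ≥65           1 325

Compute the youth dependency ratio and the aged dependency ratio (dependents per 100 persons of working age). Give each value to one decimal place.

0–14: 504 + 503 + 403 = 1 410
15–64: 486 + 548 + 546 + 438 + 535 + 454 + 424 + 526 + 519 + 446 = 4 922
65+: 1 325
Youth dependency ratio = 1 410 / 4 922 × 100 = 28.6
Old-age dependency ratio = 1 325 / 4 922 × 100 = 26.9

Youth dependency ratio: 28.6
Old-age dependency ratio: 26.9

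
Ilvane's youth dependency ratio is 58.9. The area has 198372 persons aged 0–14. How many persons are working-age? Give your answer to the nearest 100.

Working-age: 336800

Youth dependency ratio = youth / working-age × 100
58.9 = 198372 / W × 100
⇒ 336800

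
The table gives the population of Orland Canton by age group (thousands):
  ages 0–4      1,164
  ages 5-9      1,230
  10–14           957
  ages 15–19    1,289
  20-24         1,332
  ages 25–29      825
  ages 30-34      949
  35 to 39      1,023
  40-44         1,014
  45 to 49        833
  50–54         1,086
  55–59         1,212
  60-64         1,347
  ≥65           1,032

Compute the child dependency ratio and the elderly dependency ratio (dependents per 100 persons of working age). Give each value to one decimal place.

Youth dependency ratio: 30.7
Old-age dependency ratio: 9.5

0–14: 1,164 + 1,230 + 957 = 3,351
15–64: 1,289 + 1,332 + 825 + 949 + 1,023 + 1,014 + 833 + 1,086 + 1,212 + 1,347 = 10,910
65+: 1,032
Youth dependency ratio = 3,351 / 10,910 × 100 = 30.7
Old-age dependency ratio = 1,032 / 10,910 × 100 = 9.5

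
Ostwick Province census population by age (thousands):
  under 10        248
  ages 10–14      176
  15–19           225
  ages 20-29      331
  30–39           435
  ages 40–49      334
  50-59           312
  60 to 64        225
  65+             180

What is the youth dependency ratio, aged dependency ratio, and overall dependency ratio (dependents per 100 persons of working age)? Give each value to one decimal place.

0–14: 248 + 176 = 424
15–64: 225 + 331 + 435 + 334 + 312 + 225 = 1 862
65+: 180
Youth dependency ratio = 424 / 1 862 × 100 = 22.8
Old-age dependency ratio = 180 / 1 862 × 100 = 9.7
Total dependency ratio = (424 + 180) / 1 862 × 100 = 604 / 1 862 × 100 = 32.4

Youth dependency ratio: 22.8
Old-age dependency ratio: 9.7
Total dependency ratio: 32.4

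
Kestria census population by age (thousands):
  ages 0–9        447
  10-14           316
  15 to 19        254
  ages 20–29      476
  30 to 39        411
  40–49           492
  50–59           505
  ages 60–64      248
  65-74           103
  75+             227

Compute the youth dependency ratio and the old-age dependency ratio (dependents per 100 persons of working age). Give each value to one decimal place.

Youth dependency ratio: 32.0
Old-age dependency ratio: 13.8

0–14: 447 + 316 = 763
15–64: 254 + 476 + 411 + 492 + 505 + 248 = 2386
65+: 103 + 227 = 330
Youth dependency ratio = 763 / 2386 × 100 = 32.0
Old-age dependency ratio = 330 / 2386 × 100 = 13.8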